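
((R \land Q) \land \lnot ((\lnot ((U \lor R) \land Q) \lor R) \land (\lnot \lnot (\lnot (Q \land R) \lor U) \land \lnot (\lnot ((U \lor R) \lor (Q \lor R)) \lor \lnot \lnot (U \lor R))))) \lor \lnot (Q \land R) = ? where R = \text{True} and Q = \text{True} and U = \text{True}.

\text{True}

R \land Q = \text{True} \land \text{True} = \text{True}
U \lor R = \text{True} \lor \text{True} = \text{True}
(U \lor R) \land Q = \text{True} \land \text{True} = \text{True}
\lnot ((U \lor R) \land Q) = \lnot \text{True} = \text{False}
\lnot ((U \lor R) \land Q) \lor R = \text{False} \lor \text{True} = \text{True}
Q \land R = \text{True} \land \text{True} = \text{True}
\lnot (Q \land R) = \lnot \text{True} = \text{False}
\lnot (Q \land R) \lor U = \text{False} \lor \text{True} = \text{True}
\lnot (\lnot (Q \land R) \lor U) = \lnot \text{True} = \text{False}
\lnot \lnot (\lnot (Q \land R) \lor U) = \lnot \text{False} = \text{True}
U \lor R = \text{True} \lor \text{True} = \text{True}
Q \lor R = \text{True} \lor \text{True} = \text{True}
(U \lor R) \lor (Q \lor R) = \text{True} \lor \text{True} = \text{True}
\lnot ((U \lor R) \lor (Q \lor R)) = \lnot \text{True} = \text{False}
U \lor R = \text{True} \lor \text{True} = \text{True}
\lnot (U \lor R) = \lnot \text{True} = \text{False}
\lnot \lnot (U \lor R) = \lnot \text{False} = \text{True}
\lnot ((U \lor R) \lor (Q \lor R)) \lor \lnot \lnot (U \lor R) = \text{False} \lor \text{True} = \text{True}
\lnot (\lnot ((U \lor R) \lor (Q \lor R)) \lor \lnot \lnot (U \lor R)) = \lnot \text{True} = \text{False}
\lnot \lnot (\lnot (Q \land R) \lor U) \land \lnot (\lnot ((U \lor R) \lor (Q \lor R)) \lor \lnot \lnot (U \lor R)) = \text{True} \land \text{False} = \text{False}
(\lnot ((U \lor R) \land Q) \lor R) \land (\lnot \lnot (\lnot (Q \land R) \lor U) \land \lnot (\lnot ((U \lor R) \lor (Q \lor R)) \lor \lnot \lnot (U \lor R))) = \text{True} \land \text{False} = \text{False}
\lnot ((\lnot ((U \lor R) \land Q) \lor R) \land (\lnot \lnot (\lnot (Q \land R) \lor U) \land \lnot (\lnot ((U \lor R) \lor (Q \lor R)) \lor \lnot \lnot (U \lor R)))) = \lnot \text{False} = \text{True}
(R \land Q) \land \lnot ((\lnot ((U \lor R) \land Q) \lor R) \land (\lnot \lnot (\lnot (Q \land R) \lor U) \land \lnot (\lnot ((U \lor R) \lor (Q \lor R)) \lor \lnot \lnot (U \lor R)))) = \text{True} \land \text{True} = \text{True}
Q \land R = \text{True} \land \text{True} = \text{True}
\lnot (Q \land R) = \lnot \text{True} = \text{False}
((R \land Q) \land \lnot ((\lnot ((U \lor R) \land Q) \lor R) \land (\lnot \lnot (\lnot (Q \land R) \lor U) \land \lnot (\lnot ((U \lor R) \lor (Q \lor R)) \lor \lnot \lnot (U \lor R))))) \lor \lnot (Q \land R) = \text{True} \lor \text{False} = \text{True}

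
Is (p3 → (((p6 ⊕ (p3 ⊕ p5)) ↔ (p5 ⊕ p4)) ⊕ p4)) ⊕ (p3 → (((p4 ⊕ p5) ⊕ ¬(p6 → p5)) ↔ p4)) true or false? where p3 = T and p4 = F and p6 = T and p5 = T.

T

p3 ⊕ p5 = T ⊕ T = F
p6 ⊕ (p3 ⊕ p5) = T ⊕ F = T
p5 ⊕ p4 = T ⊕ F = T
(p6 ⊕ (p3 ⊕ p5)) ↔ (p5 ⊕ p4) = T ↔ T = T
((p6 ⊕ (p3 ⊕ p5)) ↔ (p5 ⊕ p4)) ⊕ p4 = T ⊕ F = T
p3 → (((p6 ⊕ (p3 ⊕ p5)) ↔ (p5 ⊕ p4)) ⊕ p4) = T → T = T
p4 ⊕ p5 = F ⊕ T = T
p6 → p5 = T → T = T
¬(p6 → p5) = ¬T = F
(p4 ⊕ p5) ⊕ ¬(p6 → p5) = T ⊕ F = T
((p4 ⊕ p5) ⊕ ¬(p6 → p5)) ↔ p4 = T ↔ F = F
p3 → (((p4 ⊕ p5) ⊕ ¬(p6 → p5)) ↔ p4) = T → F = F
(p3 → (((p6 ⊕ (p3 ⊕ p5)) ↔ (p5 ⊕ p4)) ⊕ p4)) ⊕ (p3 → (((p4 ⊕ p5) ⊕ ¬(p6 → p5)) ↔ p4)) = T ⊕ F = T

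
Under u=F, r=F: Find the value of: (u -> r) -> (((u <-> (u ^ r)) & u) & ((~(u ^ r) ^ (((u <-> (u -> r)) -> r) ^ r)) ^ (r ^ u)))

Substituting u=F, r=F:
u -> r = F -> F = T
u ^ r = F ^ F = F
u <-> (u ^ r) = F <-> F = T
(u <-> (u ^ r)) & u = T & F = F
u ^ r = F ^ F = F
~(u ^ r) = ~F = T
u -> r = F -> F = T
u <-> (u -> r) = F <-> T = F
(u <-> (u -> r)) -> r = F -> F = T
((u <-> (u -> r)) -> r) ^ r = T ^ F = T
~(u ^ r) ^ (((u <-> (u -> r)) -> r) ^ r) = T ^ T = F
r ^ u = F ^ F = F
(~(u ^ r) ^ (((u <-> (u -> r)) -> r) ^ r)) ^ (r ^ u) = F ^ F = F
((u <-> (u ^ r)) & u) & ((~(u ^ r) ^ (((u <-> (u -> r)) -> r) ^ r)) ^ (r ^ u)) = F & F = F
(u -> r) -> (((u <-> (u ^ r)) & u) & ((~(u ^ r) ^ (((u <-> (u -> r)) -> r) ^ r)) ^ (r ^ u))) = T -> F = F

F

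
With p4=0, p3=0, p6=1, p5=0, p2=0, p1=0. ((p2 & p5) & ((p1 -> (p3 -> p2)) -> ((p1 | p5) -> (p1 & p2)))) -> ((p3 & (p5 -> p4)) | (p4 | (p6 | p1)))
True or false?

1

p2 & p5 = 0 & 0 = 0
p3 -> p2 = 0 -> 0 = 1
p1 -> (p3 -> p2) = 0 -> 1 = 1
p1 | p5 = 0 | 0 = 0
p1 & p2 = 0 & 0 = 0
(p1 | p5) -> (p1 & p2) = 0 -> 0 = 1
(p1 -> (p3 -> p2)) -> ((p1 | p5) -> (p1 & p2)) = 1 -> 1 = 1
(p2 & p5) & ((p1 -> (p3 -> p2)) -> ((p1 | p5) -> (p1 & p2))) = 0 & 1 = 0
p5 -> p4 = 0 -> 0 = 1
p3 & (p5 -> p4) = 0 & 1 = 0
p6 | p1 = 1 | 0 = 1
p4 | (p6 | p1) = 0 | 1 = 1
(p3 & (p5 -> p4)) | (p4 | (p6 | p1)) = 0 | 1 = 1
((p2 & p5) & ((p1 -> (p3 -> p2)) -> ((p1 | p5) -> (p1 & p2)))) -> ((p3 & (p5 -> p4)) | (p4 | (p6 | p1))) = 0 -> 1 = 1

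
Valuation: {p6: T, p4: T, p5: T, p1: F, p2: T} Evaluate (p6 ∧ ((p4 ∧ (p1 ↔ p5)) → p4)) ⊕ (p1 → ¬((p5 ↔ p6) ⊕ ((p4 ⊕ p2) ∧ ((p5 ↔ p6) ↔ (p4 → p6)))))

F

p1 ↔ p5 = F ↔ T = F
p4 ∧ (p1 ↔ p5) = T ∧ F = F
(p4 ∧ (p1 ↔ p5)) → p4 = F → T = T
p6 ∧ ((p4 ∧ (p1 ↔ p5)) → p4) = T ∧ T = T
p5 ↔ p6 = T ↔ T = T
p4 ⊕ p2 = T ⊕ T = F
p5 ↔ p6 = T ↔ T = T
p4 → p6 = T → T = T
(p5 ↔ p6) ↔ (p4 → p6) = T ↔ T = T
(p4 ⊕ p2) ∧ ((p5 ↔ p6) ↔ (p4 → p6)) = F ∧ T = F
(p5 ↔ p6) ⊕ ((p4 ⊕ p2) ∧ ((p5 ↔ p6) ↔ (p4 → p6))) = T ⊕ F = T
¬((p5 ↔ p6) ⊕ ((p4 ⊕ p2) ∧ ((p5 ↔ p6) ↔ (p4 → p6)))) = ¬T = F
p1 → ¬((p5 ↔ p6) ⊕ ((p4 ⊕ p2) ∧ ((p5 ↔ p6) ↔ (p4 → p6)))) = F → F = T
(p6 ∧ ((p4 ∧ (p1 ↔ p5)) → p4)) ⊕ (p1 → ¬((p5 ↔ p6) ⊕ ((p4 ⊕ p2) ∧ ((p5 ↔ p6) ↔ (p4 → p6))))) = T ⊕ T = F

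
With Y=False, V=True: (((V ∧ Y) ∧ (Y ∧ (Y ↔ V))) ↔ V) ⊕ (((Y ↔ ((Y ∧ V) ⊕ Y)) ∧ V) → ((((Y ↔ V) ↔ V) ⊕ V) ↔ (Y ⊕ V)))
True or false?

True

Substituting Y=False, V=True:
V ∧ Y = True ∧ False = False
Y ↔ V = False ↔ True = False
Y ∧ (Y ↔ V) = False ∧ False = False
(V ∧ Y) ∧ (Y ∧ (Y ↔ V)) = False ∧ False = False
((V ∧ Y) ∧ (Y ∧ (Y ↔ V))) ↔ V = False ↔ True = False
Y ∧ V = False ∧ True = False
(Y ∧ V) ⊕ Y = False ⊕ False = False
Y ↔ ((Y ∧ V) ⊕ Y) = False ↔ False = True
(Y ↔ ((Y ∧ V) ⊕ Y)) ∧ V = True ∧ True = True
Y ↔ V = False ↔ True = False
(Y ↔ V) ↔ V = False ↔ True = False
((Y ↔ V) ↔ V) ⊕ V = False ⊕ True = True
Y ⊕ V = False ⊕ True = True
(((Y ↔ V) ↔ V) ⊕ V) ↔ (Y ⊕ V) = True ↔ True = True
((Y ↔ ((Y ∧ V) ⊕ Y)) ∧ V) → ((((Y ↔ V) ↔ V) ⊕ V) ↔ (Y ⊕ V)) = True → True = True
(((V ∧ Y) ∧ (Y ∧ (Y ↔ V))) ↔ V) ⊕ (((Y ↔ ((Y ∧ V) ⊕ Y)) ∧ V) → ((((Y ↔ V) ↔ V) ⊕ V) ↔ (Y ⊕ V))) = False ⊕ True = True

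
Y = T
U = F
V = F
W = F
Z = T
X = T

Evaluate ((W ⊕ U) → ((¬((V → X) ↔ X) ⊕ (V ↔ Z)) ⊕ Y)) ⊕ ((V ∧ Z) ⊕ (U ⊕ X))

W ⊕ U = F ⊕ F = F
V → X = F → T = T
(V → X) ↔ X = T ↔ T = T
¬((V → X) ↔ X) = ¬T = F
V ↔ Z = F ↔ T = F
¬((V → X) ↔ X) ⊕ (V ↔ Z) = F ⊕ F = F
(¬((V → X) ↔ X) ⊕ (V ↔ Z)) ⊕ Y = F ⊕ T = T
(W ⊕ U) → ((¬((V → X) ↔ X) ⊕ (V ↔ Z)) ⊕ Y) = F → T = T
V ∧ Z = F ∧ T = F
U ⊕ X = F ⊕ T = T
(V ∧ Z) ⊕ (U ⊕ X) = F ⊕ T = T
((W ⊕ U) → ((¬((V → X) ↔ X) ⊕ (V ↔ Z)) ⊕ Y)) ⊕ ((V ∧ Z) ⊕ (U ⊕ X)) = T ⊕ T = F

F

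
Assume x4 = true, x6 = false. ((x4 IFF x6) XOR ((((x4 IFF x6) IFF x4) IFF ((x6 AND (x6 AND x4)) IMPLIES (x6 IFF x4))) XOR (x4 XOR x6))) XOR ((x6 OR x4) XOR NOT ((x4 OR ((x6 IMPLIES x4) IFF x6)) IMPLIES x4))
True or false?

x4 IFF x6 = true IFF false = false
x4 IFF x6 = true IFF false = false
(x4 IFF x6) IFF x4 = false IFF true = false
x6 AND x4 = false AND true = false
x6 AND (x6 AND x4) = false AND false = false
x6 IFF x4 = false IFF true = false
(x6 AND (x6 AND x4)) IMPLIES (x6 IFF x4) = false IMPLIES false = true
((x4 IFF x6) IFF x4) IFF ((x6 AND (x6 AND x4)) IMPLIES (x6 IFF x4)) = false IFF true = false
x4 XOR x6 = true XOR false = true
(((x4 IFF x6) IFF x4) IFF ((x6 AND (x6 AND x4)) IMPLIES (x6 IFF x4))) XOR (x4 XOR x6) = false XOR true = true
(x4 IFF x6) XOR ((((x4 IFF x6) IFF x4) IFF ((x6 AND (x6 AND x4)) IMPLIES (x6 IFF x4))) XOR (x4 XOR x6)) = false XOR true = true
x6 OR x4 = false OR true = true
x6 IMPLIES x4 = false IMPLIES true = true
(x6 IMPLIES x4) IFF x6 = true IFF false = false
x4 OR ((x6 IMPLIES x4) IFF x6) = true OR false = true
(x4 OR ((x6 IMPLIES x4) IFF x6)) IMPLIES x4 = true IMPLIES true = true
NOT ((x4 OR ((x6 IMPLIES x4) IFF x6)) IMPLIES x4) = NOT true = false
(x6 OR x4) XOR NOT ((x4 OR ((x6 IMPLIES x4) IFF x6)) IMPLIES x4) = true XOR false = true
((x4 IFF x6) XOR ((((x4 IFF x6) IFF x4) IFF ((x6 AND (x6 AND x4)) IMPLIES (x6 IFF x4))) XOR (x4 XOR x6))) XOR ((x6 OR x4) XOR NOT ((x4 OR ((x6 IMPLIES x4) IFF x6)) IMPLIES x4)) = true XOR true = false

false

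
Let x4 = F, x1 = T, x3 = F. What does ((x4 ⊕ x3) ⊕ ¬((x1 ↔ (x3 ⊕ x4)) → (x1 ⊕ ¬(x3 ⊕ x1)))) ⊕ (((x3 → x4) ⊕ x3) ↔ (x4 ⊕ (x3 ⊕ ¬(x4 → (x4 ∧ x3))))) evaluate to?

Substituting x4=F, x1=T, x3=F:
x4 ⊕ x3 = F ⊕ F = F
x3 ⊕ x4 = F ⊕ F = F
x1 ↔ (x3 ⊕ x4) = T ↔ F = F
x3 ⊕ x1 = F ⊕ T = T
¬(x3 ⊕ x1) = ¬T = F
x1 ⊕ ¬(x3 ⊕ x1) = T ⊕ F = T
(x1 ↔ (x3 ⊕ x4)) → (x1 ⊕ ¬(x3 ⊕ x1)) = F → T = T
¬((x1 ↔ (x3 ⊕ x4)) → (x1 ⊕ ¬(x3 ⊕ x1))) = ¬T = F
(x4 ⊕ x3) ⊕ ¬((x1 ↔ (x3 ⊕ x4)) → (x1 ⊕ ¬(x3 ⊕ x1))) = F ⊕ F = F
x3 → x4 = F → F = T
(x3 → x4) ⊕ x3 = T ⊕ F = T
x4 ∧ x3 = F ∧ F = F
x4 → (x4 ∧ x3) = F → F = T
¬(x4 → (x4 ∧ x3)) = ¬T = F
x3 ⊕ ¬(x4 → (x4 ∧ x3)) = F ⊕ F = F
x4 ⊕ (x3 ⊕ ¬(x4 → (x4 ∧ x3))) = F ⊕ F = F
((x3 → x4) ⊕ x3) ↔ (x4 ⊕ (x3 ⊕ ¬(x4 → (x4 ∧ x3)))) = T ↔ F = F
((x4 ⊕ x3) ⊕ ¬((x1 ↔ (x3 ⊕ x4)) → (x1 ⊕ ¬(x3 ⊕ x1)))) ⊕ (((x3 → x4) ⊕ x3) ↔ (x4 ⊕ (x3 ⊕ ¬(x4 → (x4 ∧ x3))))) = F ⊕ F = F

F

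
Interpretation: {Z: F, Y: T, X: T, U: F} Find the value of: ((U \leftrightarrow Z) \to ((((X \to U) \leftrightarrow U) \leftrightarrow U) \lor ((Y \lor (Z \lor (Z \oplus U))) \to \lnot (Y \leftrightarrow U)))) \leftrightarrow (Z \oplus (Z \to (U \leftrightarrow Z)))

U \leftrightarrow Z = F \leftrightarrow F = T
X \to U = T \to F = F
(X \to U) \leftrightarrow U = F \leftrightarrow F = T
((X \to U) \leftrightarrow U) \leftrightarrow U = T \leftrightarrow F = F
Z \oplus U = F \oplus F = F
Z \lor (Z \oplus U) = F \lor F = F
Y \lor (Z \lor (Z \oplus U)) = T \lor F = T
Y \leftrightarrow U = T \leftrightarrow F = F
\lnot (Y \leftrightarrow U) = \lnot F = T
(Y \lor (Z \lor (Z \oplus U))) \to \lnot (Y \leftrightarrow U) = T \to T = T
(((X \to U) \leftrightarrow U) \leftrightarrow U) \lor ((Y \lor (Z \lor (Z \oplus U))) \to \lnot (Y \leftrightarrow U)) = F \lor T = T
(U \leftrightarrow Z) \to ((((X \to U) \leftrightarrow U) \leftrightarrow U) \lor ((Y \lor (Z \lor (Z \oplus U))) \to \lnot (Y \leftrightarrow U))) = T \to T = T
U \leftrightarrow Z = F \leftrightarrow F = T
Z \to (U \leftrightarrow Z) = F \to T = T
Z \oplus (Z \to (U \leftrightarrow Z)) = F \oplus T = T
((U \leftrightarrow Z) \to ((((X \to U) \leftrightarrow U) \leftrightarrow U) \lor ((Y \lor (Z \lor (Z \oplus U))) \to \lnot (Y \leftrightarrow U)))) \leftrightarrow (Z \oplus (Z \to (U \leftrightarrow Z))) = T \leftrightarrow T = T

T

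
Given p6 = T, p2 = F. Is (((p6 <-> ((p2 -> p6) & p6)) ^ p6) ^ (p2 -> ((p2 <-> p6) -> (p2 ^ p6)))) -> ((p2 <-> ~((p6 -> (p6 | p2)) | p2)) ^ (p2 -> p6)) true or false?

F

Substituting p6=T, p2=F:
p2 -> p6 = F -> T = T
(p2 -> p6) & p6 = T & T = T
p6 <-> ((p2 -> p6) & p6) = T <-> T = T
(p6 <-> ((p2 -> p6) & p6)) ^ p6 = T ^ T = F
p2 <-> p6 = F <-> T = F
p2 ^ p6 = F ^ T = T
(p2 <-> p6) -> (p2 ^ p6) = F -> T = T
p2 -> ((p2 <-> p6) -> (p2 ^ p6)) = F -> T = T
((p6 <-> ((p2 -> p6) & p6)) ^ p6) ^ (p2 -> ((p2 <-> p6) -> (p2 ^ p6))) = F ^ T = T
p6 | p2 = T | F = T
p6 -> (p6 | p2) = T -> T = T
(p6 -> (p6 | p2)) | p2 = T | F = T
~((p6 -> (p6 | p2)) | p2) = ~T = F
p2 <-> ~((p6 -> (p6 | p2)) | p2) = F <-> F = T
p2 -> p6 = F -> T = T
(p2 <-> ~((p6 -> (p6 | p2)) | p2)) ^ (p2 -> p6) = T ^ T = F
(((p6 <-> ((p2 -> p6) & p6)) ^ p6) ^ (p2 -> ((p2 <-> p6) -> (p2 ^ p6)))) -> ((p2 <-> ~((p6 -> (p6 | p2)) | p2)) ^ (p2 -> p6)) = T -> F = F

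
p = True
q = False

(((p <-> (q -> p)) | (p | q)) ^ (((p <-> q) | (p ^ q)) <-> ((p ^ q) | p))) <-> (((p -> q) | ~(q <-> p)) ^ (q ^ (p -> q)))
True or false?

False

Substituting p=True, q=False:
q -> p = False -> True = True
p <-> (q -> p) = True <-> True = True
p | q = True | False = True
(p <-> (q -> p)) | (p | q) = True | True = True
p <-> q = True <-> False = False
p ^ q = True ^ False = True
(p <-> q) | (p ^ q) = False | True = True
p ^ q = True ^ False = True
(p ^ q) | p = True | True = True
((p <-> q) | (p ^ q)) <-> ((p ^ q) | p) = True <-> True = True
((p <-> (q -> p)) | (p | q)) ^ (((p <-> q) | (p ^ q)) <-> ((p ^ q) | p)) = True ^ True = False
p -> q = True -> False = False
q <-> p = False <-> True = False
~(q <-> p) = ~False = True
(p -> q) | ~(q <-> p) = False | True = True
p -> q = True -> False = False
q ^ (p -> q) = False ^ False = False
((p -> q) | ~(q <-> p)) ^ (q ^ (p -> q)) = True ^ False = True
(((p <-> (q -> p)) | (p | q)) ^ (((p <-> q) | (p ^ q)) <-> ((p ^ q) | p))) <-> (((p -> q) | ~(q <-> p)) ^ (q ^ (p -> q))) = False <-> True = False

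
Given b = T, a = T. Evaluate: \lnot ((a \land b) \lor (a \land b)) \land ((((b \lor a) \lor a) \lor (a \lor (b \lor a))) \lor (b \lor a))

F

Substituting b=T, a=T:
a \land b = T \land T = T
a \land b = T \land T = T
(a \land b) \lor (a \land b) = T \lor T = T
\lnot ((a \land b) \lor (a \land b)) = \lnot T = F
b \lor a = T \lor T = T
(b \lor a) \lor a = T \lor T = T
b \lor a = T \lor T = T
a \lor (b \lor a) = T \lor T = T
((b \lor a) \lor a) \lor (a \lor (b \lor a)) = T \lor T = T
b \lor a = T \lor T = T
(((b \lor a) \lor a) \lor (a \lor (b \lor a))) \lor (b \lor a) = T \lor T = T
\lnot ((a \land b) \lor (a \land b)) \land ((((b \lor a) \lor a) \lor (a \lor (b \lor a))) \lor (b \lor a)) = F \land T = F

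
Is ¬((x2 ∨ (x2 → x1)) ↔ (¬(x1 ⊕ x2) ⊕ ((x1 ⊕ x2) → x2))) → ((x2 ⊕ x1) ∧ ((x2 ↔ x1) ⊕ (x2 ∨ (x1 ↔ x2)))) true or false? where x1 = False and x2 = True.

x2 → x1 = True → False = False
x2 ∨ (x2 → x1) = True ∨ False = True
x1 ⊕ x2 = False ⊕ True = True
¬(x1 ⊕ x2) = ¬True = False
x1 ⊕ x2 = False ⊕ True = True
(x1 ⊕ x2) → x2 = True → True = True
¬(x1 ⊕ x2) ⊕ ((x1 ⊕ x2) → x2) = False ⊕ True = True
(x2 ∨ (x2 → x1)) ↔ (¬(x1 ⊕ x2) ⊕ ((x1 ⊕ x2) → x2)) = True ↔ True = True
¬((x2 ∨ (x2 → x1)) ↔ (¬(x1 ⊕ x2) ⊕ ((x1 ⊕ x2) → x2))) = ¬True = False
x2 ⊕ x1 = True ⊕ False = True
x2 ↔ x1 = True ↔ False = False
x1 ↔ x2 = False ↔ True = False
x2 ∨ (x1 ↔ x2) = True ∨ False = True
(x2 ↔ x1) ⊕ (x2 ∨ (x1 ↔ x2)) = False ⊕ True = True
(x2 ⊕ x1) ∧ ((x2 ↔ x1) ⊕ (x2 ∨ (x1 ↔ x2))) = True ∧ True = True
¬((x2 ∨ (x2 → x1)) ↔ (¬(x1 ⊕ x2) ⊕ ((x1 ⊕ x2) → x2))) → ((x2 ⊕ x1) ∧ ((x2 ↔ x1) ⊕ (x2 ∨ (x1 ↔ x2)))) = False → True = True

True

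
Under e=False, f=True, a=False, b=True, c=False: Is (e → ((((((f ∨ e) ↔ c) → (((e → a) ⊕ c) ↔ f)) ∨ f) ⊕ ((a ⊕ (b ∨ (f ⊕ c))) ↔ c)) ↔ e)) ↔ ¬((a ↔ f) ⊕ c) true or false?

True

f ∨ e = True ∨ False = True
(f ∨ e) ↔ c = True ↔ False = False
e → a = False → False = True
(e → a) ⊕ c = True ⊕ False = True
((e → a) ⊕ c) ↔ f = True ↔ True = True
((f ∨ e) ↔ c) → (((e → a) ⊕ c) ↔ f) = False → True = True
(((f ∨ e) ↔ c) → (((e → a) ⊕ c) ↔ f)) ∨ f = True ∨ True = True
f ⊕ c = True ⊕ False = True
b ∨ (f ⊕ c) = True ∨ True = True
a ⊕ (b ∨ (f ⊕ c)) = False ⊕ True = True
(a ⊕ (b ∨ (f ⊕ c))) ↔ c = True ↔ False = False
((((f ∨ e) ↔ c) → (((e → a) ⊕ c) ↔ f)) ∨ f) ⊕ ((a ⊕ (b ∨ (f ⊕ c))) ↔ c) = True ⊕ False = True
(((((f ∨ e) ↔ c) → (((e → a) ⊕ c) ↔ f)) ∨ f) ⊕ ((a ⊕ (b ∨ (f ⊕ c))) ↔ c)) ↔ e = True ↔ False = False
e → ((((((f ∨ e) ↔ c) → (((e → a) ⊕ c) ↔ f)) ∨ f) ⊕ ((a ⊕ (b ∨ (f ⊕ c))) ↔ c)) ↔ e) = False → False = True
a ↔ f = False ↔ True = False
(a ↔ f) ⊕ c = False ⊕ False = False
¬((a ↔ f) ⊕ c) = ¬False = True
(e → ((((((f ∨ e) ↔ c) → (((e → a) ⊕ c) ↔ f)) ∨ f) ⊕ ((a ⊕ (b ∨ (f ⊕ c))) ↔ c)) ↔ e)) ↔ ¬((a ↔ f) ⊕ c) = True ↔ True = True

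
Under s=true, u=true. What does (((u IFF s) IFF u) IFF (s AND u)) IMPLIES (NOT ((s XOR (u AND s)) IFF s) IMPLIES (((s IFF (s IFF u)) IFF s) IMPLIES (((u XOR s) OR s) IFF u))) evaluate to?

true

u IFF s = true IFF true = true
(u IFF s) IFF u = true IFF true = true
s AND u = true AND true = true
((u IFF s) IFF u) IFF (s AND u) = true IFF true = true
u AND s = true AND true = true
s XOR (u AND s) = true XOR true = false
(s XOR (u AND s)) IFF s = false IFF true = false
NOT ((s XOR (u AND s)) IFF s) = NOT false = true
s IFF u = true IFF true = true
s IFF (s IFF u) = true IFF true = true
(s IFF (s IFF u)) IFF s = true IFF true = true
u XOR s = true XOR true = false
(u XOR s) OR s = false OR true = true
((u XOR s) OR s) IFF u = true IFF true = true
((s IFF (s IFF u)) IFF s) IMPLIES (((u XOR s) OR s) IFF u) = true IMPLIES true = true
NOT ((s XOR (u AND s)) IFF s) IMPLIES (((s IFF (s IFF u)) IFF s) IMPLIES (((u XOR s) OR s) IFF u)) = true IMPLIES true = true
(((u IFF s) IFF u) IFF (s AND u)) IMPLIES (NOT ((s XOR (u AND s)) IFF s) IMPLIES (((s IFF (s IFF u)) IFF s) IMPLIES (((u XOR s) OR s) IFF u))) = true IMPLIES true = true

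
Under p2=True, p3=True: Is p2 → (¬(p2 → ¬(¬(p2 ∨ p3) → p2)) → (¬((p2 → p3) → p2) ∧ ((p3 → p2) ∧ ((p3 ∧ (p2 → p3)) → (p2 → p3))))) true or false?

p2 ∨ p3 = True ∨ True = True
¬(p2 ∨ p3) = ¬True = False
¬(p2 ∨ p3) → p2 = False → True = True
¬(¬(p2 ∨ p3) → p2) = ¬True = False
p2 → ¬(¬(p2 ∨ p3) → p2) = True → False = False
¬(p2 → ¬(¬(p2 ∨ p3) → p2)) = ¬False = True
p2 → p3 = True → True = True
(p2 → p3) → p2 = True → True = True
¬((p2 → p3) → p2) = ¬True = False
p3 → p2 = True → True = True
p2 → p3 = True → True = True
p3 ∧ (p2 → p3) = True ∧ True = True
p2 → p3 = True → True = True
(p3 ∧ (p2 → p3)) → (p2 → p3) = True → True = True
(p3 → p2) ∧ ((p3 ∧ (p2 → p3)) → (p2 → p3)) = True ∧ True = True
¬((p2 → p3) → p2) ∧ ((p3 → p2) ∧ ((p3 ∧ (p2 → p3)) → (p2 → p3))) = False ∧ True = False
¬(p2 → ¬(¬(p2 ∨ p3) → p2)) → (¬((p2 → p3) → p2) ∧ ((p3 → p2) ∧ ((p3 ∧ (p2 → p3)) → (p2 → p3)))) = True → False = False
p2 → (¬(p2 → ¬(¬(p2 ∨ p3) → p2)) → (¬((p2 → p3) → p2) ∧ ((p3 → p2) ∧ ((p3 ∧ (p2 → p3)) → (p2 → p3))))) = True → False = False

False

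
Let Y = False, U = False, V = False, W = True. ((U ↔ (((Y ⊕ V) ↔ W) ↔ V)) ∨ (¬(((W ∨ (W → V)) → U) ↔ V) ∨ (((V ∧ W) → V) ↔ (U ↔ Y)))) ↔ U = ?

Y ⊕ V = False ⊕ False = False
(Y ⊕ V) ↔ W = False ↔ True = False
((Y ⊕ V) ↔ W) ↔ V = False ↔ False = True
U ↔ (((Y ⊕ V) ↔ W) ↔ V) = False ↔ True = False
W → V = True → False = False
W ∨ (W → V) = True ∨ False = True
(W ∨ (W → V)) → U = True → False = False
((W ∨ (W → V)) → U) ↔ V = False ↔ False = True
¬(((W ∨ (W → V)) → U) ↔ V) = ¬True = False
V ∧ W = False ∧ True = False
(V ∧ W) → V = False → False = True
U ↔ Y = False ↔ False = True
((V ∧ W) → V) ↔ (U ↔ Y) = True ↔ True = True
¬(((W ∨ (W → V)) → U) ↔ V) ∨ (((V ∧ W) → V) ↔ (U ↔ Y)) = False ∨ True = True
(U ↔ (((Y ⊕ V) ↔ W) ↔ V)) ∨ (¬(((W ∨ (W → V)) → U) ↔ V) ∨ (((V ∧ W) → V) ↔ (U ↔ Y))) = False ∨ True = True
((U ↔ (((Y ⊕ V) ↔ W) ↔ V)) ∨ (¬(((W ∨ (W → V)) → U) ↔ V) ∨ (((V ∧ W) → V) ↔ (U ↔ Y)))) ↔ U = True ↔ False = False

False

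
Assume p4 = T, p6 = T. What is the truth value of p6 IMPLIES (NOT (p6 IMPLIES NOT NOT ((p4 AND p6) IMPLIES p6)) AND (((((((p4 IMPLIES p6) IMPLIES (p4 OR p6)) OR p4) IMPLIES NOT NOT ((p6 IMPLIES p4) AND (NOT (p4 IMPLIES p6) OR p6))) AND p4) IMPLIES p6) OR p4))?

F

Substituting p4=T, p6=T:
p4 AND p6 = T AND T = T
(p4 AND p6) IMPLIES p6 = T IMPLIES T = T
NOT ((p4 AND p6) IMPLIES p6) = NOT T = F
NOT NOT ((p4 AND p6) IMPLIES p6) = NOT F = T
p6 IMPLIES NOT NOT ((p4 AND p6) IMPLIES p6) = T IMPLIES T = T
NOT (p6 IMPLIES NOT NOT ((p4 AND p6) IMPLIES p6)) = NOT T = F
p4 IMPLIES p6 = T IMPLIES T = T
p4 OR p6 = T OR T = T
(p4 IMPLIES p6) IMPLIES (p4 OR p6) = T IMPLIES T = T
((p4 IMPLIES p6) IMPLIES (p4 OR p6)) OR p4 = T OR T = T
p6 IMPLIES p4 = T IMPLIES T = T
p4 IMPLIES p6 = T IMPLIES T = T
NOT (p4 IMPLIES p6) = NOT T = F
NOT (p4 IMPLIES p6) OR p6 = F OR T = T
(p6 IMPLIES p4) AND (NOT (p4 IMPLIES p6) OR p6) = T AND T = T
NOT ((p6 IMPLIES p4) AND (NOT (p4 IMPLIES p6) OR p6)) = NOT T = F
NOT NOT ((p6 IMPLIES p4) AND (NOT (p4 IMPLIES p6) OR p6)) = NOT F = T
(((p4 IMPLIES p6) IMPLIES (p4 OR p6)) OR p4) IMPLIES NOT NOT ((p6 IMPLIES p4) AND (NOT (p4 IMPLIES p6) OR p6)) = T IMPLIES T = T
((((p4 IMPLIES p6) IMPLIES (p4 OR p6)) OR p4) IMPLIES NOT NOT ((p6 IMPLIES p4) AND (NOT (p4 IMPLIES p6) OR p6))) AND p4 = T AND T = T
(((((p4 IMPLIES p6) IMPLIES (p4 OR p6)) OR p4) IMPLIES NOT NOT ((p6 IMPLIES p4) AND (NOT (p4 IMPLIES p6) OR p6))) AND p4) IMPLIES p6 = T IMPLIES T = T
((((((p4 IMPLIES p6) IMPLIES (p4 OR p6)) OR p4) IMPLIES NOT NOT ((p6 IMPLIES p4) AND (NOT (p4 IMPLIES p6) OR p6))) AND p4) IMPLIES p6) OR p4 = T OR T = T
NOT (p6 IMPLIES NOT NOT ((p4 AND p6) IMPLIES p6)) AND (((((((p4 IMPLIES p6) IMPLIES (p4 OR p6)) OR p4) IMPLIES NOT NOT ((p6 IMPLIES p4) AND (NOT (p4 IMPLIES p6) OR p6))) AND p4) IMPLIES p6) OR p4) = F AND T = F
p6 IMPLIES (NOT (p6 IMPLIES NOT NOT ((p4 AND p6) IMPLIES p6)) AND (((((((p4 IMPLIES p6) IMPLIES (p4 OR p6)) OR p4) IMPLIES NOT NOT ((p6 IMPLIES p4) AND (NOT (p4 IMPLIES p6) OR p6))) AND p4) IMPLIES p6) OR p4)) = T IMPLIES F = F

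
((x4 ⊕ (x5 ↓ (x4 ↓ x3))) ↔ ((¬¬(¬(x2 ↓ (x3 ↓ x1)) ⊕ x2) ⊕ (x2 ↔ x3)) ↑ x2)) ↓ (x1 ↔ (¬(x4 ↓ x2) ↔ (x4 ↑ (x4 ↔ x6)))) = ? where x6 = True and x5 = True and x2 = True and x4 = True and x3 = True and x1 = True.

Substituting x6=True, x5=True, x2=True, x4=True, x3=True, x1=True:
x4 ↓ x3 = True ↓ True = False
x5 ↓ (x4 ↓ x3) = True ↓ False = False
x4 ⊕ (x5 ↓ (x4 ↓ x3)) = True ⊕ False = True
x3 ↓ x1 = True ↓ True = False
x2 ↓ (x3 ↓ x1) = True ↓ False = False
¬(x2 ↓ (x3 ↓ x1)) = ¬False = True
¬(x2 ↓ (x3 ↓ x1)) ⊕ x2 = True ⊕ True = False
¬(¬(x2 ↓ (x3 ↓ x1)) ⊕ x2) = ¬False = True
¬¬(¬(x2 ↓ (x3 ↓ x1)) ⊕ x2) = ¬True = False
x2 ↔ x3 = True ↔ True = True
¬¬(¬(x2 ↓ (x3 ↓ x1)) ⊕ x2) ⊕ (x2 ↔ x3) = False ⊕ True = True
(¬¬(¬(x2 ↓ (x3 ↓ x1)) ⊕ x2) ⊕ (x2 ↔ x3)) ↑ x2 = True ↑ True = False
(x4 ⊕ (x5 ↓ (x4 ↓ x3))) ↔ ((¬¬(¬(x2 ↓ (x3 ↓ x1)) ⊕ x2) ⊕ (x2 ↔ x3)) ↑ x2) = True ↔ False = False
x4 ↓ x2 = True ↓ True = False
¬(x4 ↓ x2) = ¬False = True
x4 ↔ x6 = True ↔ True = True
x4 ↑ (x4 ↔ x6) = True ↑ True = False
¬(x4 ↓ x2) ↔ (x4 ↑ (x4 ↔ x6)) = True ↔ False = False
x1 ↔ (¬(x4 ↓ x2) ↔ (x4 ↑ (x4 ↔ x6))) = True ↔ False = False
((x4 ⊕ (x5 ↓ (x4 ↓ x3))) ↔ ((¬¬(¬(x2 ↓ (x3 ↓ x1)) ⊕ x2) ⊕ (x2 ↔ x3)) ↑ x2)) ↓ (x1 ↔ (¬(x4 ↓ x2) ↔ (x4 ↑ (x4 ↔ x6)))) = False ↓ False = True

True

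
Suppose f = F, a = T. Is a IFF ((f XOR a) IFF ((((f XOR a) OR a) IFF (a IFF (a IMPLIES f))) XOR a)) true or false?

Substituting f=F, a=T:
f XOR a = F XOR T = T
f XOR a = F XOR T = T
(f XOR a) OR a = T OR T = T
a IMPLIES f = T IMPLIES F = F
a IFF (a IMPLIES f) = T IFF F = F
((f XOR a) OR a) IFF (a IFF (a IMPLIES f)) = T IFF F = F
(((f XOR a) OR a) IFF (a IFF (a IMPLIES f))) XOR a = F XOR T = T
(f XOR a) IFF ((((f XOR a) OR a) IFF (a IFF (a IMPLIES f))) XOR a) = T IFF T = T
a IFF ((f XOR a) IFF ((((f XOR a) OR a) IFF (a IFF (a IMPLIES f))) XOR a)) = T IFF T = T

T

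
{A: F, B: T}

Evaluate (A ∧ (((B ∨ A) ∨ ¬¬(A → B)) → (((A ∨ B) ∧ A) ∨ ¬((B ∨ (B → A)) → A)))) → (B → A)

T

B ∨ A = T ∨ F = T
A → B = F → T = T
¬(A → B) = ¬T = F
¬¬(A → B) = ¬F = T
(B ∨ A) ∨ ¬¬(A → B) = T ∨ T = T
A ∨ B = F ∨ T = T
(A ∨ B) ∧ A = T ∧ F = F
B → A = T → F = F
B ∨ (B → A) = T ∨ F = T
(B ∨ (B → A)) → A = T → F = F
¬((B ∨ (B → A)) → A) = ¬F = T
((A ∨ B) ∧ A) ∨ ¬((B ∨ (B → A)) → A) = F ∨ T = T
((B ∨ A) ∨ ¬¬(A → B)) → (((A ∨ B) ∧ A) ∨ ¬((B ∨ (B → A)) → A)) = T → T = T
A ∧ (((B ∨ A) ∨ ¬¬(A → B)) → (((A ∨ B) ∧ A) ∨ ¬((B ∨ (B → A)) → A))) = F ∧ T = F
B → A = T → F = F
(A ∧ (((B ∨ A) ∨ ¬¬(A → B)) → (((A ∨ B) ∧ A) ∨ ¬((B ∨ (B → A)) → A)))) → (B → A) = F → F = T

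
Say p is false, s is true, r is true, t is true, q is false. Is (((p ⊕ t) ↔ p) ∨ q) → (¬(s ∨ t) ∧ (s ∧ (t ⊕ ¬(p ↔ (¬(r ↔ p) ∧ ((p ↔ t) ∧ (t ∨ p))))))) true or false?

True

p ⊕ t = False ⊕ True = True
(p ⊕ t) ↔ p = True ↔ False = False
((p ⊕ t) ↔ p) ∨ q = False ∨ False = False
s ∨ t = True ∨ True = True
¬(s ∨ t) = ¬True = False
r ↔ p = True ↔ False = False
¬(r ↔ p) = ¬False = True
p ↔ t = False ↔ True = False
t ∨ p = True ∨ False = True
(p ↔ t) ∧ (t ∨ p) = False ∧ True = False
¬(r ↔ p) ∧ ((p ↔ t) ∧ (t ∨ p)) = True ∧ False = False
p ↔ (¬(r ↔ p) ∧ ((p ↔ t) ∧ (t ∨ p))) = False ↔ False = True
¬(p ↔ (¬(r ↔ p) ∧ ((p ↔ t) ∧ (t ∨ p)))) = ¬True = False
t ⊕ ¬(p ↔ (¬(r ↔ p) ∧ ((p ↔ t) ∧ (t ∨ p)))) = True ⊕ False = True
s ∧ (t ⊕ ¬(p ↔ (¬(r ↔ p) ∧ ((p ↔ t) ∧ (t ∨ p))))) = True ∧ True = True
¬(s ∨ t) ∧ (s ∧ (t ⊕ ¬(p ↔ (¬(r ↔ p) ∧ ((p ↔ t) ∧ (t ∨ p)))))) = False ∧ True = False
(((p ⊕ t) ↔ p) ∨ q) → (¬(s ∨ t) ∧ (s ∧ (t ⊕ ¬(p ↔ (¬(r ↔ p) ∧ ((p ↔ t) ∧ (t ∨ p))))))) = False → False = True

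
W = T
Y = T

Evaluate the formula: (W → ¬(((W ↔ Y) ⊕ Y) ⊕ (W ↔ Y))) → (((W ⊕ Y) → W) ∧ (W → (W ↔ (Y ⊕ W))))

W ↔ Y = T ↔ T = T
(W ↔ Y) ⊕ Y = T ⊕ T = F
W ↔ Y = T ↔ T = T
((W ↔ Y) ⊕ Y) ⊕ (W ↔ Y) = F ⊕ T = T
¬(((W ↔ Y) ⊕ Y) ⊕ (W ↔ Y)) = ¬T = F
W → ¬(((W ↔ Y) ⊕ Y) ⊕ (W ↔ Y)) = T → F = F
W ⊕ Y = T ⊕ T = F
(W ⊕ Y) → W = F → T = T
Y ⊕ W = T ⊕ T = F
W ↔ (Y ⊕ W) = T ↔ F = F
W → (W ↔ (Y ⊕ W)) = T → F = F
((W ⊕ Y) → W) ∧ (W → (W ↔ (Y ⊕ W))) = T ∧ F = F
(W → ¬(((W ↔ Y) ⊕ Y) ⊕ (W ↔ Y))) → (((W ⊕ Y) → W) ∧ (W → (W ↔ (Y ⊕ W)))) = F → F = T

T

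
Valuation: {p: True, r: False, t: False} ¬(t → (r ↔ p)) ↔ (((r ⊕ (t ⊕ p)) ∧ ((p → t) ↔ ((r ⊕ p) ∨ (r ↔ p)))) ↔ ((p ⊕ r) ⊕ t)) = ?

True

r ↔ p = False ↔ True = False
t → (r ↔ p) = False → False = True
¬(t → (r ↔ p)) = ¬True = False
t ⊕ p = False ⊕ True = True
r ⊕ (t ⊕ p) = False ⊕ True = True
p → t = True → False = False
r ⊕ p = False ⊕ True = True
r ↔ p = False ↔ True = False
(r ⊕ p) ∨ (r ↔ p) = True ∨ False = True
(p → t) ↔ ((r ⊕ p) ∨ (r ↔ p)) = False ↔ True = False
(r ⊕ (t ⊕ p)) ∧ ((p → t) ↔ ((r ⊕ p) ∨ (r ↔ p))) = True ∧ False = False
p ⊕ r = True ⊕ False = True
(p ⊕ r) ⊕ t = True ⊕ False = True
((r ⊕ (t ⊕ p)) ∧ ((p → t) ↔ ((r ⊕ p) ∨ (r ↔ p)))) ↔ ((p ⊕ r) ⊕ t) = False ↔ True = False
¬(t → (r ↔ p)) ↔ (((r ⊕ (t ⊕ p)) ∧ ((p → t) ↔ ((r ⊕ p) ∨ (r ↔ p)))) ↔ ((p ⊕ r) ⊕ t)) = False ↔ False = True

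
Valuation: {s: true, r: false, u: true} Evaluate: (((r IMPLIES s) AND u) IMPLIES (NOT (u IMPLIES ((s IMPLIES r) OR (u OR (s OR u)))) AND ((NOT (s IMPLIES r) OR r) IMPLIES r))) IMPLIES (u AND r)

r IMPLIES s = false IMPLIES true = true
(r IMPLIES s) AND u = true AND true = true
s IMPLIES r = true IMPLIES false = false
s OR u = true OR true = true
u OR (s OR u) = true OR true = true
(s IMPLIES r) OR (u OR (s OR u)) = false OR true = true
u IMPLIES ((s IMPLIES r) OR (u OR (s OR u))) = true IMPLIES true = true
NOT (u IMPLIES ((s IMPLIES r) OR (u OR (s OR u)))) = NOT true = false
s IMPLIES r = true IMPLIES false = false
NOT (s IMPLIES r) = NOT false = true
NOT (s IMPLIES r) OR r = true OR false = true
(NOT (s IMPLIES r) OR r) IMPLIES r = true IMPLIES false = false
NOT (u IMPLIES ((s IMPLIES r) OR (u OR (s OR u)))) AND ((NOT (s IMPLIES r) OR r) IMPLIES r) = false AND false = false
((r IMPLIES s) AND u) IMPLIES (NOT (u IMPLIES ((s IMPLIES r) OR (u OR (s OR u)))) AND ((NOT (s IMPLIES r) OR r) IMPLIES r)) = true IMPLIES false = false
u AND r = true AND false = false
(((r IMPLIES s) AND u) IMPLIES (NOT (u IMPLIES ((s IMPLIES r) OR (u OR (s OR u)))) AND ((NOT (s IMPLIES r) OR r) IMPLIES r))) IMPLIES (u AND r) = false IMPLIES false = true

true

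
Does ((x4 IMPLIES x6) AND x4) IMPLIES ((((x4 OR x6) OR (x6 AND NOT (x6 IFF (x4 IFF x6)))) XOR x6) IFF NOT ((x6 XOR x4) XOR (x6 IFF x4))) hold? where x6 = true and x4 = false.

x4 IMPLIES x6 = false IMPLIES true = true
(x4 IMPLIES x6) AND x4 = true AND false = false
x4 OR x6 = false OR true = true
x4 IFF x6 = false IFF true = false
x6 IFF (x4 IFF x6) = true IFF false = false
NOT (x6 IFF (x4 IFF x6)) = NOT false = true
x6 AND NOT (x6 IFF (x4 IFF x6)) = true AND true = true
(x4 OR x6) OR (x6 AND NOT (x6 IFF (x4 IFF x6))) = true OR true = true
((x4 OR x6) OR (x6 AND NOT (x6 IFF (x4 IFF x6)))) XOR x6 = true XOR true = false
x6 XOR x4 = true XOR false = true
x6 IFF x4 = true IFF false = false
(x6 XOR x4) XOR (x6 IFF x4) = true XOR false = true
NOT ((x6 XOR x4) XOR (x6 IFF x4)) = NOT true = false
(((x4 OR x6) OR (x6 AND NOT (x6 IFF (x4 IFF x6)))) XOR x6) IFF NOT ((x6 XOR x4) XOR (x6 IFF x4)) = false IFF false = true
((x4 IMPLIES x6) AND x4) IMPLIES ((((x4 OR x6) OR (x6 AND NOT (x6 IFF (x4 IFF x6)))) XOR x6) IFF NOT ((x6 XOR x4) XOR (x6 IFF x4))) = false IMPLIES true = true

true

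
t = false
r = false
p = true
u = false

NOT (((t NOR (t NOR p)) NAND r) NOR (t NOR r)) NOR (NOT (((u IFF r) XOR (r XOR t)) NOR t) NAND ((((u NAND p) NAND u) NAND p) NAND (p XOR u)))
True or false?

false

t NOR p = false NOR true = false
t NOR (t NOR p) = false NOR false = true
(t NOR (t NOR p)) NAND r = true NAND false = true
t NOR r = false NOR false = true
((t NOR (t NOR p)) NAND r) NOR (t NOR r) = true NOR true = false
NOT (((t NOR (t NOR p)) NAND r) NOR (t NOR r)) = NOT false = true
u IFF r = false IFF false = true
r XOR t = false XOR false = false
(u IFF r) XOR (r XOR t) = true XOR false = true
((u IFF r) XOR (r XOR t)) NOR t = true NOR false = false
NOT (((u IFF r) XOR (r XOR t)) NOR t) = NOT false = true
u NAND p = false NAND true = true
(u NAND p) NAND u = true NAND false = true
((u NAND p) NAND u) NAND p = true NAND true = false
p XOR u = true XOR false = true
(((u NAND p) NAND u) NAND p) NAND (p XOR u) = false NAND true = true
NOT (((u IFF r) XOR (r XOR t)) NOR t) NAND ((((u NAND p) NAND u) NAND p) NAND (p XOR u)) = true NAND true = false
NOT (((t NOR (t NOR p)) NAND r) NOR (t NOR r)) NOR (NOT (((u IFF r) XOR (r XOR t)) NOR t) NAND ((((u NAND p) NAND u) NAND p) NAND (p XOR u))) = true NOR false = false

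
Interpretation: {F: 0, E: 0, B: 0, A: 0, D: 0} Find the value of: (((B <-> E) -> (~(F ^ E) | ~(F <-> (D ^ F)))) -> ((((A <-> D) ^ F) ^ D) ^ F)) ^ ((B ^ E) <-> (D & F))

Substituting F=0, E=0, B=0, A=0, D=0:
B <-> E = 0 <-> 0 = 1
F ^ E = 0 ^ 0 = 0
~(F ^ E) = ~0 = 1
D ^ F = 0 ^ 0 = 0
F <-> (D ^ F) = 0 <-> 0 = 1
~(F <-> (D ^ F)) = ~1 = 0
~(F ^ E) | ~(F <-> (D ^ F)) = 1 | 0 = 1
(B <-> E) -> (~(F ^ E) | ~(F <-> (D ^ F))) = 1 -> 1 = 1
A <-> D = 0 <-> 0 = 1
(A <-> D) ^ F = 1 ^ 0 = 1
((A <-> D) ^ F) ^ D = 1 ^ 0 = 1
(((A <-> D) ^ F) ^ D) ^ F = 1 ^ 0 = 1
((B <-> E) -> (~(F ^ E) | ~(F <-> (D ^ F)))) -> ((((A <-> D) ^ F) ^ D) ^ F) = 1 -> 1 = 1
B ^ E = 0 ^ 0 = 0
D & F = 0 & 0 = 0
(B ^ E) <-> (D & F) = 0 <-> 0 = 1
(((B <-> E) -> (~(F ^ E) | ~(F <-> (D ^ F)))) -> ((((A <-> D) ^ F) ^ D) ^ F)) ^ ((B ^ E) <-> (D & F)) = 1 ^ 1 = 0

0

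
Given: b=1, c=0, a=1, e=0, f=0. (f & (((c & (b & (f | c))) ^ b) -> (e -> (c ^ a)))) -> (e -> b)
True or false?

1

Substituting b=1, c=0, a=1, e=0, f=0:
f | c = 0 | 0 = 0
b & (f | c) = 1 & 0 = 0
c & (b & (f | c)) = 0 & 0 = 0
(c & (b & (f | c))) ^ b = 0 ^ 1 = 1
c ^ a = 0 ^ 1 = 1
e -> (c ^ a) = 0 -> 1 = 1
((c & (b & (f | c))) ^ b) -> (e -> (c ^ a)) = 1 -> 1 = 1
f & (((c & (b & (f | c))) ^ b) -> (e -> (c ^ a))) = 0 & 1 = 0
e -> b = 0 -> 1 = 1
(f & (((c & (b & (f | c))) ^ b) -> (e -> (c ^ a)))) -> (e -> b) = 0 -> 1 = 1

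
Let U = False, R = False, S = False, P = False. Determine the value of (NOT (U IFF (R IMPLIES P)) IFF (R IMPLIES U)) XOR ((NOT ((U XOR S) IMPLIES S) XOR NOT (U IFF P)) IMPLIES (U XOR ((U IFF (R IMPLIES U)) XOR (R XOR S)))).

R IMPLIES P = False IMPLIES False = True
U IFF (R IMPLIES P) = False IFF True = False
NOT (U IFF (R IMPLIES P)) = NOT False = True
R IMPLIES U = False IMPLIES False = True
NOT (U IFF (R IMPLIES P)) IFF (R IMPLIES U) = True IFF True = True
U XOR S = False XOR False = False
(U XOR S) IMPLIES S = False IMPLIES False = True
NOT ((U XOR S) IMPLIES S) = NOT True = False
U IFF P = False IFF False = True
NOT (U IFF P) = NOT True = False
NOT ((U XOR S) IMPLIES S) XOR NOT (U IFF P) = False XOR False = False
R IMPLIES U = False IMPLIES False = True
U IFF (R IMPLIES U) = False IFF True = False
R XOR S = False XOR False = False
(U IFF (R IMPLIES U)) XOR (R XOR S) = False XOR False = False
U XOR ((U IFF (R IMPLIES U)) XOR (R XOR S)) = False XOR False = False
(NOT ((U XOR S) IMPLIES S) XOR NOT (U IFF P)) IMPLIES (U XOR ((U IFF (R IMPLIES U)) XOR (R XOR S))) = False IMPLIES False = True
(NOT (U IFF (R IMPLIES P)) IFF (R IMPLIES U)) XOR ((NOT ((U XOR S) IMPLIES S) XOR NOT (U IFF P)) IMPLIES (U XOR ((U IFF (R IMPLIES U)) XOR (R XOR S)))) = True XOR True = False

False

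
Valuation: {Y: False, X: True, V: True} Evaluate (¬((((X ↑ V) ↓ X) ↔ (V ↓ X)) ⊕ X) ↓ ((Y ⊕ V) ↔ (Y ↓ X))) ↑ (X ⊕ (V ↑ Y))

X ↑ V = True ↑ True = False
(X ↑ V) ↓ X = False ↓ True = False
V ↓ X = True ↓ True = False
((X ↑ V) ↓ X) ↔ (V ↓ X) = False ↔ False = True
(((X ↑ V) ↓ X) ↔ (V ↓ X)) ⊕ X = True ⊕ True = False
¬((((X ↑ V) ↓ X) ↔ (V ↓ X)) ⊕ X) = ¬False = True
Y ⊕ V = False ⊕ True = True
Y ↓ X = False ↓ True = False
(Y ⊕ V) ↔ (Y ↓ X) = True ↔ False = False
¬((((X ↑ V) ↓ X) ↔ (V ↓ X)) ⊕ X) ↓ ((Y ⊕ V) ↔ (Y ↓ X)) = True ↓ False = False
V ↑ Y = True ↑ False = True
X ⊕ (V ↑ Y) = True ⊕ True = False
(¬((((X ↑ V) ↓ X) ↔ (V ↓ X)) ⊕ X) ↓ ((Y ⊕ V) ↔ (Y ↓ X))) ↑ (X ⊕ (V ↑ Y)) = False ↑ False = True

True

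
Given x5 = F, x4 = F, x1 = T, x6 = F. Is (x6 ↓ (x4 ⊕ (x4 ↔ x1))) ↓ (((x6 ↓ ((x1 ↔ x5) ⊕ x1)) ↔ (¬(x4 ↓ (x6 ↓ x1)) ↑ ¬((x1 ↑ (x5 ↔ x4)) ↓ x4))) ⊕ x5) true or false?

F

Substituting x5=F, x4=F, x1=T, x6=F:
x4 ↔ x1 = F ↔ T = F
x4 ⊕ (x4 ↔ x1) = F ⊕ F = F
x6 ↓ (x4 ⊕ (x4 ↔ x1)) = F ↓ F = T
x1 ↔ x5 = T ↔ F = F
(x1 ↔ x5) ⊕ x1 = F ⊕ T = T
x6 ↓ ((x1 ↔ x5) ⊕ x1) = F ↓ T = F
x6 ↓ x1 = F ↓ T = F
x4 ↓ (x6 ↓ x1) = F ↓ F = T
¬(x4 ↓ (x6 ↓ x1)) = ¬T = F
x5 ↔ x4 = F ↔ F = T
x1 ↑ (x5 ↔ x4) = T ↑ T = F
(x1 ↑ (x5 ↔ x4)) ↓ x4 = F ↓ F = T
¬((x1 ↑ (x5 ↔ x4)) ↓ x4) = ¬T = F
¬(x4 ↓ (x6 ↓ x1)) ↑ ¬((x1 ↑ (x5 ↔ x4)) ↓ x4) = F ↑ F = T
(x6 ↓ ((x1 ↔ x5) ⊕ x1)) ↔ (¬(x4 ↓ (x6 ↓ x1)) ↑ ¬((x1 ↑ (x5 ↔ x4)) ↓ x4)) = F ↔ T = F
((x6 ↓ ((x1 ↔ x5) ⊕ x1)) ↔ (¬(x4 ↓ (x6 ↓ x1)) ↑ ¬((x1 ↑ (x5 ↔ x4)) ↓ x4))) ⊕ x5 = F ⊕ F = F
(x6 ↓ (x4 ⊕ (x4 ↔ x1))) ↓ (((x6 ↓ ((x1 ↔ x5) ⊕ x1)) ↔ (¬(x4 ↓ (x6 ↓ x1)) ↑ ¬((x1 ↑ (x5 ↔ x4)) ↓ x4))) ⊕ x5) = T ↓ F = F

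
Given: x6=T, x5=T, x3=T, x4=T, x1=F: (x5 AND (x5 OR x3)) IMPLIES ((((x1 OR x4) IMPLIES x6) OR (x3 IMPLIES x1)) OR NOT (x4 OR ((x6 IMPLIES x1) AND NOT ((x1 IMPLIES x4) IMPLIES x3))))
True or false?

x5 OR x3 = T OR T = T
x5 AND (x5 OR x3) = T AND T = T
x1 OR x4 = F OR T = T
(x1 OR x4) IMPLIES x6 = T IMPLIES T = T
x3 IMPLIES x1 = T IMPLIES F = F
((x1 OR x4) IMPLIES x6) OR (x3 IMPLIES x1) = T OR F = T
x6 IMPLIES x1 = T IMPLIES F = F
x1 IMPLIES x4 = F IMPLIES T = T
(x1 IMPLIES x4) IMPLIES x3 = T IMPLIES T = T
NOT ((x1 IMPLIES x4) IMPLIES x3) = NOT T = F
(x6 IMPLIES x1) AND NOT ((x1 IMPLIES x4) IMPLIES x3) = F AND F = F
x4 OR ((x6 IMPLIES x1) AND NOT ((x1 IMPLIES x4) IMPLIES x3)) = T OR F = T
NOT (x4 OR ((x6 IMPLIES x1) AND NOT ((x1 IMPLIES x4) IMPLIES x3))) = NOT T = F
(((x1 OR x4) IMPLIES x6) OR (x3 IMPLIES x1)) OR NOT (x4 OR ((x6 IMPLIES x1) AND NOT ((x1 IMPLIES x4) IMPLIES x3))) = T OR F = T
(x5 AND (x5 OR x3)) IMPLIES ((((x1 OR x4) IMPLIES x6) OR (x3 IMPLIES x1)) OR NOT (x4 OR ((x6 IMPLIES x1) AND NOT ((x1 IMPLIES x4) IMPLIES x3)))) = T IMPLIES T = T

T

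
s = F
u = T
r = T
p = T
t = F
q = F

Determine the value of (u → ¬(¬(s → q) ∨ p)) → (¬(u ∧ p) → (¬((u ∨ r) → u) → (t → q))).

T

s → q = F → F = T
¬(s → q) = ¬T = F
¬(s → q) ∨ p = F ∨ T = T
¬(¬(s → q) ∨ p) = ¬T = F
u → ¬(¬(s → q) ∨ p) = T → F = F
u ∧ p = T ∧ T = T
¬(u ∧ p) = ¬T = F
u ∨ r = T ∨ T = T
(u ∨ r) → u = T → T = T
¬((u ∨ r) → u) = ¬T = F
t → q = F → F = T
¬((u ∨ r) → u) → (t → q) = F → T = T
¬(u ∧ p) → (¬((u ∨ r) → u) → (t → q)) = F → T = T
(u → ¬(¬(s → q) ∨ p)) → (¬(u ∧ p) → (¬((u ∨ r) → u) → (t → q))) = F → T = T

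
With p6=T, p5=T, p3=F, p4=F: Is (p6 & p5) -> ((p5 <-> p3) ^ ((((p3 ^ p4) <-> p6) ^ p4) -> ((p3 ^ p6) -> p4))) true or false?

Substituting p6=T, p5=T, p3=F, p4=F:
p6 & p5 = T & T = T
p5 <-> p3 = T <-> F = F
p3 ^ p4 = F ^ F = F
(p3 ^ p4) <-> p6 = F <-> T = F
((p3 ^ p4) <-> p6) ^ p4 = F ^ F = F
p3 ^ p6 = F ^ T = T
(p3 ^ p6) -> p4 = T -> F = F
(((p3 ^ p4) <-> p6) ^ p4) -> ((p3 ^ p6) -> p4) = F -> F = T
(p5 <-> p3) ^ ((((p3 ^ p4) <-> p6) ^ p4) -> ((p3 ^ p6) -> p4)) = F ^ T = T
(p6 & p5) -> ((p5 <-> p3) ^ ((((p3 ^ p4) <-> p6) ^ p4) -> ((p3 ^ p6) -> p4))) = T -> T = T

T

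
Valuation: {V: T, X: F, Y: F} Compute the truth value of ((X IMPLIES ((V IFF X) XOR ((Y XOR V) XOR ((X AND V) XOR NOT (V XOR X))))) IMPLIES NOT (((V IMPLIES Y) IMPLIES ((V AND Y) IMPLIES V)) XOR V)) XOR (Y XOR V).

F

V IFF X = T IFF F = F
Y XOR V = F XOR T = T
X AND V = F AND T = F
V XOR X = T XOR F = T
NOT (V XOR X) = NOT T = F
(X AND V) XOR NOT (V XOR X) = F XOR F = F
(Y XOR V) XOR ((X AND V) XOR NOT (V XOR X)) = T XOR F = T
(V IFF X) XOR ((Y XOR V) XOR ((X AND V) XOR NOT (V XOR X))) = F XOR T = T
X IMPLIES ((V IFF X) XOR ((Y XOR V) XOR ((X AND V) XOR NOT (V XOR X)))) = F IMPLIES T = T
V IMPLIES Y = T IMPLIES F = F
V AND Y = T AND F = F
(V AND Y) IMPLIES V = F IMPLIES T = T
(V IMPLIES Y) IMPLIES ((V AND Y) IMPLIES V) = F IMPLIES T = T
((V IMPLIES Y) IMPLIES ((V AND Y) IMPLIES V)) XOR V = T XOR T = F
NOT (((V IMPLIES Y) IMPLIES ((V AND Y) IMPLIES V)) XOR V) = NOT F = T
(X IMPLIES ((V IFF X) XOR ((Y XOR V) XOR ((X AND V) XOR NOT (V XOR X))))) IMPLIES NOT (((V IMPLIES Y) IMPLIES ((V AND Y) IMPLIES V)) XOR V) = T IMPLIES T = T
Y XOR V = F XOR T = T
((X IMPLIES ((V IFF X) XOR ((Y XOR V) XOR ((X AND V) XOR NOT (V XOR X))))) IMPLIES NOT (((V IMPLIES Y) IMPLIES ((V AND Y) IMPLIES V)) XOR V)) XOR (Y XOR V) = T XOR T = F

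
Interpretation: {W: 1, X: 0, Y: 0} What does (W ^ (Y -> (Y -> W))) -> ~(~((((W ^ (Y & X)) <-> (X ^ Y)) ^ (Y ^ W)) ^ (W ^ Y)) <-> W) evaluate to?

Y -> W = 0 -> 1 = 1
Y -> (Y -> W) = 0 -> 1 = 1
W ^ (Y -> (Y -> W)) = 1 ^ 1 = 0
Y & X = 0 & 0 = 0
W ^ (Y & X) = 1 ^ 0 = 1
X ^ Y = 0 ^ 0 = 0
(W ^ (Y & X)) <-> (X ^ Y) = 1 <-> 0 = 0
Y ^ W = 0 ^ 1 = 1
((W ^ (Y & X)) <-> (X ^ Y)) ^ (Y ^ W) = 0 ^ 1 = 1
W ^ Y = 1 ^ 0 = 1
(((W ^ (Y & X)) <-> (X ^ Y)) ^ (Y ^ W)) ^ (W ^ Y) = 1 ^ 1 = 0
~((((W ^ (Y & X)) <-> (X ^ Y)) ^ (Y ^ W)) ^ (W ^ Y)) = ~0 = 1
~((((W ^ (Y & X)) <-> (X ^ Y)) ^ (Y ^ W)) ^ (W ^ Y)) <-> W = 1 <-> 1 = 1
~(~((((W ^ (Y & X)) <-> (X ^ Y)) ^ (Y ^ W)) ^ (W ^ Y)) <-> W) = ~1 = 0
(W ^ (Y -> (Y -> W))) -> ~(~((((W ^ (Y & X)) <-> (X ^ Y)) ^ (Y ^ W)) ^ (W ^ Y)) <-> W) = 0 -> 0 = 1

1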